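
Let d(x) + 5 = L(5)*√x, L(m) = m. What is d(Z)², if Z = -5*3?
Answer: 25*(1 - I*√15)² ≈ -350.0 - 193.65*I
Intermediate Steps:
Z = -15
d(x) = -5 + 5*√x
d(Z)² = (-5 + 5*√(-15))² = (-5 + 5*(I*√15))² = (-5 + 5*I*√15)²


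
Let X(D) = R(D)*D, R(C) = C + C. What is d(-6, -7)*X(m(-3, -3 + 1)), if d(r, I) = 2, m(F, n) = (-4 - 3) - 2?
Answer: 324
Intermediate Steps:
R(C) = 2*C
m(F, n) = -9 (m(F, n) = -7 - 2 = -9)
X(D) = 2*D**2 (X(D) = (2*D)*D = 2*D**2)
d(-6, -7)*X(m(-3, -3 + 1)) = 2*(2*(-9)**2) = 2*(2*81) = 2*162 = 324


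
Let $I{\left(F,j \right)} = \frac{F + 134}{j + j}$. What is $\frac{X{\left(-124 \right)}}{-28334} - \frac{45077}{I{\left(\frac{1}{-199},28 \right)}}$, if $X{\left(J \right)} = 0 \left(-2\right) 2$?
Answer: $- \frac{502338088}{26665} \approx -18839.0$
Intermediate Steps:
$X{\left(J \right)} = 0$ ($X{\left(J \right)} = 0 \cdot 2 = 0$)
$I{\left(F,j \right)} = \frac{134 + F}{2 j}$
$\frac{X{\left(-124 \right)}}{-28334} - \frac{45077}{I{\left(\frac{1}{-199},28 \right)}} = \frac{0}{-28334} - \frac{45077}{\frac{1}{2} \cdot \frac{1}{28} \left(134 + \frac{1}{-199}\right)} = 0 \left(- \frac{1}{28334}\right) - \frac{45077}{\frac{1}{2} \cdot \frac{1}{28} \left(134 - \frac{1}{199}\right)} = 0 - \frac{45077}{\frac{1}{2} \cdot \frac{1}{28} \cdot \frac{26665}{199}} = 0 - \frac{45077}{\frac{26665}{11144}} = 0 - \frac{502338088}{26665} = - \frac{502338088}{26665}$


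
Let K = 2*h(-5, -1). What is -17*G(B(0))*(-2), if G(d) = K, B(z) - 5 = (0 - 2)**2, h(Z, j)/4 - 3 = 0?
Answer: 816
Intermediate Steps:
h(Z, j) = 12 (h(Z, j) = 12 + 4*0 = 12 + 0 = 12)
B(z) = 9 (B(z) = 5 + (0 - 2)**2 = 5 + (-2)**2 = 5 + 4 = 9)
K = 24 (K = 2*12 = 24)
G(d) = 24
-17*G(B(0))*(-2) = -17*24*(-2) = -408*(-2) = 816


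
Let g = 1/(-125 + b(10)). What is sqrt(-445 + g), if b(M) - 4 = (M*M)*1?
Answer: I*sqrt(196266)/21 ≈ 21.096*I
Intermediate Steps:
b(M) = 4 + M**2 (b(M) = 4 + (M*M)*1 = 4 + M**2*1 = 4 + M**2)
g = -1/21 (g = 1/(-125 + (4 + 10**2)) = 1/(-125 + (4 + 100)) = 1/(-125 + 104) = 1/(-21) = -1/21 ≈ -0.047619)
sqrt(-445 + g) = sqrt(-445 - 1/21) = sqrt(-9346/21) = I*sqrt(196266)/21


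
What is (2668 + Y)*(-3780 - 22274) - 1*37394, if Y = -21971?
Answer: 502882968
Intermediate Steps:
(2668 + Y)*(-3780 - 22274) - 1*37394 = (2668 - 21971)*(-3780 - 22274) - 1*37394 = -19303*(-26054) - 37394 = 502920362 - 37394 = 502882968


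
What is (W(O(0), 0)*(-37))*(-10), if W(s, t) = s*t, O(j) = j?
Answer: 0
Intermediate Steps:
(W(O(0), 0)*(-37))*(-10) = ((0*0)*(-37))*(-10) = (0*(-37))*(-10) = 0*(-10) = 0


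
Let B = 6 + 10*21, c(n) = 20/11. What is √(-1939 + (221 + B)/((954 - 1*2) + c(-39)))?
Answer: 9*I*√658637923/5246 ≈ 44.029*I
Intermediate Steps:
c(n) = 20/11 (c(n) = 20*(1/11) = 20/11)
B = 216 (B = 6 + 210 = 216)
√(-1939 + (221 + B)/((954 - 1*2) + c(-39))) = √(-1939 + (221 + 216)/((954 - 1*2) + 20/11)) = √(-1939 + 437/((954 - 2) + 20/11)) = √(-1939 + 437/(952 + 20/11)) = √(-1939 + 437/(10492/11)) = √(-1939 + 437*(11/10492)) = √(-1939 + 4807/10492) = √(-20339181/10492) = 9*I*√658637923/5246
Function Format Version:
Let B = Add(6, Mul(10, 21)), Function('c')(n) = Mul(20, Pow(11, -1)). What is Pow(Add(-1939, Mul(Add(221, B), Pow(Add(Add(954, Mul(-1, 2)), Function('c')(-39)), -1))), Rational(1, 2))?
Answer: Mul(Rational(9, 5246), I, Pow(658637923, Rational(1, 2))) ≈ Mul(44.029, I)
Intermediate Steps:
Function('c')(n) = Rational(20, 11) (Function('c')(n) = Mul(20, Rational(1, 11)) = Rational(20, 11))
B = 216 (B = Add(6, 210) = 216)
Pow(Add(-1939, Mul(Add(221, B), Pow(Add(Add(954, Mul(-1, 2)), Function('c')(-39)), -1))), Rational(1, 2)) = Pow(Add(-1939, Mul(Add(221, 216), Pow(Add(Add(954, Mul(-1, 2)), Rational(20, 11)), -1))), Rational(1, 2)) = Pow(Add(-1939, Mul(437, Pow(Add(Add(954, -2), Rational(20, 11)), -1))), Rational(1, 2)) = Pow(Add(-1939, Mul(437, Pow(Add(952, Rational(20, 11)), -1))), Rational(1, 2)) = Pow(Add(-1939, Mul(437, Pow(Rational(10492, 11), -1))), Rational(1, 2)) = Pow(Add(-1939, Mul(437, Rational(11, 10492))), Rational(1, 2)) = Pow(Add(-1939, Rational(4807, 10492)), Rational(1, 2)) = Pow(Rational(-20339181, 10492), Rational(1, 2)) = Mul(Rational(9, 5246), I, Pow(658637923, Rational(1, 2)))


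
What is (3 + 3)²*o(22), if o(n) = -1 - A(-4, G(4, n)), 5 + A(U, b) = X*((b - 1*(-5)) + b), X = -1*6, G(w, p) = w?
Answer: 2952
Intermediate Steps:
X = -6
A(U, b) = -35 - 12*b (A(U, b) = -5 - 6*((b - 1*(-5)) + b) = -5 - 6*((b + 5) + b) = -5 - 6*((5 + b) + b) = -5 - 6*(5 + 2*b) = -5 + (-30 - 12*b) = -35 - 12*b)
o(n) = 82 (o(n) = -1 - (-35 - 12*4) = -1 - (-35 - 48) = -1 - 1*(-83) = -1 + 83 = 82)
(3 + 3)²*o(22) = (3 + 3)²*82 = 6²*82 = 36*82 = 2952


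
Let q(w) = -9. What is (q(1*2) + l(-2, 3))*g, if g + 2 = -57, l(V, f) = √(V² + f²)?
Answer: 531 - 59*√13 ≈ 318.27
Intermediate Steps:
g = -59 (g = -2 - 57 = -59)
(q(1*2) + l(-2, 3))*g = (-9 + √((-2)² + 3²))*(-59) = (-9 + √(4 + 9))*(-59) = (-9 + √13)*(-59) = 531 - 59*√13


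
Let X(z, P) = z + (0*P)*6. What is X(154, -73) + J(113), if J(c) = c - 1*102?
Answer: 165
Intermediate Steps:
J(c) = -102 + c (J(c) = c - 102 = -102 + c)
X(z, P) = z (X(z, P) = z + 0*6 = z + 0 = z)
X(154, -73) + J(113) = 154 + (-102 + 113) = 154 + 11 = 165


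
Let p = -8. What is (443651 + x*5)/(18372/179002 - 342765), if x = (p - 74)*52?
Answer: -12599682277/10225933693 ≈ -1.2321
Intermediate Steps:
x = -4264 (x = (-8 - 74)*52 = -82*52 = -4264)
(443651 + x*5)/(18372/179002 - 342765) = (443651 - 4264*5)/(18372/179002 - 342765) = (443651 - 21320)/(18372*(1/179002) - 342765) = 422331/(9186/89501 - 342765) = 422331/(-30677801079/89501) = 422331*(-89501/30677801079) = -12599682277/10225933693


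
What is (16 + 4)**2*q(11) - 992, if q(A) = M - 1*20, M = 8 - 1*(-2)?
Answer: -4992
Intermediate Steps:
M = 10 (M = 8 + 2 = 10)
q(A) = -10 (q(A) = 10 - 1*20 = 10 - 20 = -10)
(16 + 4)**2*q(11) - 992 = (16 + 4)**2*(-10) - 992 = 20**2*(-10) - 992 = 400*(-10) - 992 = -4000 - 992 = -4992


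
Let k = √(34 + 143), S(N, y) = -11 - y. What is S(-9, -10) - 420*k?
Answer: -1 - 420*√177 ≈ -5588.7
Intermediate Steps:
k = √177 ≈ 13.304
S(-9, -10) - 420*k = (-11 - 1*(-10)) - 420*√177 = (-11 + 10) - 420*√177 = -1 - 420*√177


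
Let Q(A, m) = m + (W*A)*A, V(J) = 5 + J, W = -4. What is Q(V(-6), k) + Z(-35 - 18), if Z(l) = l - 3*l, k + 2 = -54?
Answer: 46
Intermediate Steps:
k = -56 (k = -2 - 54 = -56)
Q(A, m) = m - 4*A² (Q(A, m) = m + (-4*A)*A = m - 4*A²)
Z(l) = -2*l
Q(V(-6), k) + Z(-35 - 18) = (-56 - 4*(5 - 6)²) - 2*(-35 - 18) = (-56 - 4*(-1)²) - 2*(-53) = (-56 - 4*1) + 106 = (-56 - 4) + 106 = -60 + 106 = 46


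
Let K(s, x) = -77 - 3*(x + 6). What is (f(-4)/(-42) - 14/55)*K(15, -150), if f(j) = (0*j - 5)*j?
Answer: -59924/231 ≈ -259.41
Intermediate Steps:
K(s, x) = -95 - 3*x (K(s, x) = -77 - 3*(6 + x) = -77 + (-18 - 3*x) = -95 - 3*x)
f(j) = -5*j (f(j) = (0 - 5)*j = -5*j)
(f(-4)/(-42) - 14/55)*K(15, -150) = (-5*(-4)/(-42) - 14/55)*(-95 - 3*(-150)) = (20*(-1/42) - 14*1/55)*(-95 + 450) = (-10/21 - 14/55)*355 = -844/1155*355 = -59924/231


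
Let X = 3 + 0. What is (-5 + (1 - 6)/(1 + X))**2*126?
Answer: 39375/8 ≈ 4921.9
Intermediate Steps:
X = 3
(-5 + (1 - 6)/(1 + X))**2*126 = (-5 + (1 - 6)/(1 + 3))**2*126 = (-5 - 5/4)**2*126 = (-25/4)**2*126 = (625/16)*126 = 39375/8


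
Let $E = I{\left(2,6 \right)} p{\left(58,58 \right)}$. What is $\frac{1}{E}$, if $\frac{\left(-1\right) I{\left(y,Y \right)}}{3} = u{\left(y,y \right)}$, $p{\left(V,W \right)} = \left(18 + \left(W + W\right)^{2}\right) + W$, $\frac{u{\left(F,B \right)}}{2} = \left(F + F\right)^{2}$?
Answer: $- \frac{1}{1299072} \approx -7.6978 \cdot 10^{-7}$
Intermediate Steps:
$u{\left(F,B \right)} = 8 F^{2}$ ($u{\left(F,B \right)} = 2 \left(F + F\right)^{2} = 2 \left(2 F\right)^{2} = 2 \cdot 4 F^{2} = 8 F^{2}$)
$p{\left(V,W \right)} = 18 + W + 4 W^{2}$ ($p{\left(V,W \right)} = \left(18 + \left(2 W\right)^{2}\right) + W = \left(18 + 4 W^{2}\right) + W = 18 + W + 4 W^{2}$)
$I{\left(y,Y \right)} = - 24 y^{2}$ ($I{\left(y,Y \right)} = - 3 \cdot 8 y^{2} = - 24 y^{2}$)
$E = -1299072$ ($E = - 24 \cdot 2^{2} \left(18 + 58 + 4 \cdot 58^{2}\right) = \left(-24\right) 4 \left(18 + 58 + 4 \cdot 3364\right) = - 96 \left(18 + 58 + 13456\right) = \left(-96\right) 13532 = -1299072$)
$\frac{1}{E} = \frac{1}{-1299072} = - \frac{1}{1299072}$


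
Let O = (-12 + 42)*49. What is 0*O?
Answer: 0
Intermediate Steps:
O = 1470 (O = 30*49 = 1470)
0*O = 0*1470 = 0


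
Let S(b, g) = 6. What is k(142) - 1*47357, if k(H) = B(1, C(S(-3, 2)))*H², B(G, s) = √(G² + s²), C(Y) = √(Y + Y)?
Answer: -47357 + 20164*√13 ≈ 25345.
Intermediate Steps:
C(Y) = √2*√Y (C(Y) = √(2*Y) = √2*√Y)
k(H) = √13*H² (k(H) = √(1² + (√2*√6)²)*H² = √(1 + (2*√3)²)*H² = √(1 + 12)*H² = √13*H²)
k(142) - 1*47357 = √13*142² - 1*47357 = √13*20164 - 47357 = 20164*√13 - 47357 = -47357 + 20164*√13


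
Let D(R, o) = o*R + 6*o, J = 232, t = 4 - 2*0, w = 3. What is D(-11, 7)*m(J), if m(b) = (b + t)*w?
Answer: -24780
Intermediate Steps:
t = 4 (t = 4 + 0 = 4)
D(R, o) = 6*o + R*o (D(R, o) = R*o + 6*o = 6*o + R*o)
m(b) = 12 + 3*b (m(b) = (b + 4)*3 = (4 + b)*3 = 12 + 3*b)
D(-11, 7)*m(J) = (7*(6 - 11))*(12 + 3*232) = (7*(-5))*(12 + 696) = -35*708 = -24780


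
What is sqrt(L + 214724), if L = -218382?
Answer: I*sqrt(3658) ≈ 60.481*I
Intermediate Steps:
sqrt(L + 214724) = sqrt(-218382 + 214724) = sqrt(-3658) = I*sqrt(3658)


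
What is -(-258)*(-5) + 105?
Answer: -1185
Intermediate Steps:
-(-258)*(-5) + 105 = -43*30 + 105 = -1290 + 105 = -1185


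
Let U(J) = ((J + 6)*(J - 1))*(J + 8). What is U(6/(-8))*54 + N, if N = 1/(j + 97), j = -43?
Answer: -3107711/864 ≈ -3596.9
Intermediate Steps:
U(J) = (-1 + J)*(6 + J)*(8 + J) (U(J) = ((6 + J)*(-1 + J))*(8 + J) = ((-1 + J)*(6 + J))*(8 + J) = (-1 + J)*(6 + J)*(8 + J))
N = 1/54 (N = 1/(-43 + 97) = 1/54 ≈ 0.018519)
U(6/(-8))*54 + N = (-48 + (6/(-8))³ + 13*(6/(-8))² + 34*(6/(-8)))*54 + 1/54 = (-48 + (6*(-⅛))³ + 13*(6*(-⅛))² + 34*(6*(-⅛)))*54 + 1/54 = (-48 + (-¾)³ + 13*(-¾)² + 34*(-¾))*54 + 1/54 = (-48 - 27/64 + 13*(9/16) - 51/2)*54 + 1/54 = (-48 - 27/64 + 117/16 - 51/2)*54 + 1/54 = -4263/64*54 + 1/54 = -115101/32 + 1/54 = -3107711/864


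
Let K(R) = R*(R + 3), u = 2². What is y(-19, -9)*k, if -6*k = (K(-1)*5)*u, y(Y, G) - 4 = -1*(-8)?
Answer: 80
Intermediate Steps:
y(Y, G) = 12 (y(Y, G) = 4 - 1*(-8) = 4 + 8 = 12)
u = 4
K(R) = R*(3 + R)
k = 20/3 (k = --(3 - 1)*5*4/6 = --1*2*5*4/6 = -(-2*5)*4/6 = -(-5)*4/3 = -⅙*(-40) = 20/3 ≈ 6.6667)
y(-19, -9)*k = 12*(20/3) = 80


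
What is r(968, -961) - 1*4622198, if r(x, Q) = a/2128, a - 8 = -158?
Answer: -4918018747/1064 ≈ -4.6222e+6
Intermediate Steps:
a = -150 (a = 8 - 158 = -150)
r(x, Q) = -75/1064 (r(x, Q) = -150/2128 = -150*1/2128 = -75/1064)
r(968, -961) - 1*4622198 = -75/1064 - 1*4622198 = -75/1064 - 4622198 = -4918018747/1064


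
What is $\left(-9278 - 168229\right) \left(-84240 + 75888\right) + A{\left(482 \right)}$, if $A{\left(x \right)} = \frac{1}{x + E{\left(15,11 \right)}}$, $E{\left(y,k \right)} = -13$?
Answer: $\frac{695310539617}{469} \approx 1.4825 \cdot 10^{9}$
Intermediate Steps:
$A{\left(x \right)} = \frac{1}{-13 + x}$ ($A{\left(x \right)} = \frac{1}{x - 13} = \frac{1}{-13 + x}$)
$\left(-9278 - 168229\right) \left(-84240 + 75888\right) + A{\left(482 \right)} = \left(-9278 - 168229\right) \left(-84240 + 75888\right) + \frac{1}{-13 + 482} = \left(-177507\right) \left(-8352\right) + \frac{1}{469} = 1482538464 + \frac{1}{469} = \frac{695310539617}{469}$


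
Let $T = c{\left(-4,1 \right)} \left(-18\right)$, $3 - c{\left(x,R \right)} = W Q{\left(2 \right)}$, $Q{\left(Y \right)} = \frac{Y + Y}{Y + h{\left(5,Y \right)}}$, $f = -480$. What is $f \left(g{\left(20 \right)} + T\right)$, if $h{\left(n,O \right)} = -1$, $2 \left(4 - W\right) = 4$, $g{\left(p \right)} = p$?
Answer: $-52800$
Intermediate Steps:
$W = 2$ ($W = 4 - 2 = 2$)
$Q{\left(Y \right)} = \frac{2 Y}{-1 + Y}$ ($Q{\left(Y \right)} = \frac{Y + Y}{Y - 1} = \frac{2 Y}{-1 + Y}$)
$c{\left(x,R \right)} = -5$ ($c{\left(x,R \right)} = 3 - 2 \cdot 2 \cdot 2 \frac{1}{-1 + 2} = 3 - 2 \cdot 2 \cdot 2 \cdot 1^{-1} = 3 - 2 \cdot 2 \cdot 2 \cdot 1 = 3 - 2 \cdot 4 = 3 - 8 = -5$)
$T = 90$ ($T = \left(-5\right) \left(-18\right) = 90$)
$f \left(g{\left(20 \right)} + T\right) = - 480 \left(20 + 90\right) = \left(-480\right) 110 = -52800$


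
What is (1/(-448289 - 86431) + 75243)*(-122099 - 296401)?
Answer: -280631710289025/8912 ≈ -3.1489e+10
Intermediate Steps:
(1/(-448289 - 86431) + 75243)*(-122099 - 296401) = (1/(-534720) + 75243)*(-418500) = (-1/534720 + 75243)*(-418500) = (40233936959/534720)*(-418500) = -280631710289025/8912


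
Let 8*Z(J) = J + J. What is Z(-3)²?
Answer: 9/16 ≈ 0.56250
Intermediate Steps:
Z(J) = J/4 (Z(J) = (J + J)/8 = (2*J)/8 = J/4)
Z(-3)² = ((¼)*(-3))² = (-¾)² = 9/16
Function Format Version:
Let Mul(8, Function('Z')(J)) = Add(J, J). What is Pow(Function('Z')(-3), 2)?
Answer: Rational(9, 16) ≈ 0.56250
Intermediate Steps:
Function('Z')(J) = Mul(Rational(1, 4), J) (Function('Z')(J) = Mul(Rational(1, 8), Add(J, J)) = Mul(Rational(1, 8), Mul(2, J)) = Mul(Rational(1, 4), J))
Pow(Function('Z')(-3), 2) = Pow(Mul(Rational(1, 4), -3), 2) = Pow(Rational(-3, 4), 2) = Rational(9, 16)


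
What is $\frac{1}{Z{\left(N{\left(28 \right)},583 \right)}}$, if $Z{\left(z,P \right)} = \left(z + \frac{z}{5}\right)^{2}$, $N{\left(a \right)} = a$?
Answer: $\frac{25}{28224} \approx 0.00088577$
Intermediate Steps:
$Z{\left(z,P \right)} = \frac{36 z^{2}}{25}$ ($Z{\left(z,P \right)} = \left(z + z \frac{1}{5}\right)^{2} = \left(z + \frac{z}{5}\right)^{2} = \left(\frac{6 z}{5}\right)^{2} = \frac{36 z^{2}}{25}$)
$\frac{1}{Z{\left(N{\left(28 \right)},583 \right)}} = \frac{1}{\frac{36}{25} \cdot 28^{2}} = \frac{1}{\frac{36}{25} \cdot 784} = \frac{1}{\frac{28224}{25}} = \frac{25}{28224}$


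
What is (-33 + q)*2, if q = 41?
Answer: 16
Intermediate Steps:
(-33 + q)*2 = (-33 + 41)*2 = 8*2 = 16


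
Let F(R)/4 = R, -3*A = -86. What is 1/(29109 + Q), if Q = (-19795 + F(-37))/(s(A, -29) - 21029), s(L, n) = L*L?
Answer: 181865/5294087772 ≈ 3.4352e-5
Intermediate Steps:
A = 86/3 (A = -1/3*(-86) = 86/3 ≈ 28.667)
F(R) = 4*R
s(L, n) = L**2
Q = 179487/181865 (Q = (-19795 + 4*(-37))/((86/3)**2 - 21029) = (-19795 - 148)/(7396/9 - 21029) = -19943/(-181865/9) = -19943*(-9/181865) = 179487/181865 ≈ 0.98692)
1/(29109 + Q) = 1/(29109 + 179487/181865) = 1/(5294087772/181865) = 181865/5294087772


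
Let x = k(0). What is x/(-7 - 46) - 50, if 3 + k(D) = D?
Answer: -2647/53 ≈ -49.943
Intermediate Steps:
k(D) = -3 + D
x = -3 (x = -3 + 0 = -3)
x/(-7 - 46) - 50 = -3/(-7 - 46) - 50 = -3/(-53) - 50 = -3*(-1/53) - 50 = 3/53 - 50 = -2647/53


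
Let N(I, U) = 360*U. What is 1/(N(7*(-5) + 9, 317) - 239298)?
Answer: -1/125178 ≈ -7.9886e-6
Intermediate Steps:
1/(N(7*(-5) + 9, 317) - 239298) = 1/(360*317 - 239298) = 1/(114120 - 239298) = 1/(-125178) = -1/125178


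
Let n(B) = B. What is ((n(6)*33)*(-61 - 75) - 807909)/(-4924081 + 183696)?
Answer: 834837/4740385 ≈ 0.17611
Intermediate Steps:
((n(6)*33)*(-61 - 75) - 807909)/(-4924081 + 183696) = ((6*33)*(-61 - 75) - 807909)/(-4924081 + 183696) = (198*(-136) - 807909)/(-4740385) = (-26928 - 807909)*(-1/4740385) = -834837*(-1/4740385) = 834837/4740385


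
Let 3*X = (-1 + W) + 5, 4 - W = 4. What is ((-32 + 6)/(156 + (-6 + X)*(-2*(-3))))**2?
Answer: 169/4096 ≈ 0.041260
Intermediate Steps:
W = 0 (W = 4 - 1*4 = 4 - 4 = 0)
X = 4/3 (X = ((-1 + 0) + 5)/3 = (-1 + 5)/3 = (1/3)*4 = 4/3 ≈ 1.3333)
((-32 + 6)/(156 + (-6 + X)*(-2*(-3))))**2 = ((-32 + 6)/(156 + (-6 + 4/3)*(-2*(-3))))**2 = (-26/(156 - 14/3*6))**2 = (-26/(156 - 28))**2 = (-26/128)**2 = (-26*1/128)**2 = (-13/64)**2 = 169/4096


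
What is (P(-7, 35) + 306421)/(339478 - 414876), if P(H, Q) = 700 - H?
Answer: -153564/37699 ≈ -4.0734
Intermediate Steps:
(P(-7, 35) + 306421)/(339478 - 414876) = ((700 - 1*(-7)) + 306421)/(339478 - 414876) = ((700 + 7) + 306421)/(-75398) = (707 + 306421)*(-1/75398) = 307128*(-1/75398) = -153564/37699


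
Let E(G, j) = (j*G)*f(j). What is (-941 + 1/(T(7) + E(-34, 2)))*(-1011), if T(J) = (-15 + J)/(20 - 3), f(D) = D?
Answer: 2207151507/2320 ≈ 9.5136e+5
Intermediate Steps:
T(J) = -15/17 + J/17 (T(J) = (-15 + J)/17 = (-15 + J)*(1/17) = -15/17 + J/17)
E(G, j) = G*j**2 (E(G, j) = (j*G)*j = (G*j)*j = G*j**2)
(-941 + 1/(T(7) + E(-34, 2)))*(-1011) = (-941 + 1/((-15/17 + (1/17)*7) - 34*2**2))*(-1011) = (-941 + 1/((-15/17 + 7/17) - 34*4))*(-1011) = (-941 + 1/(-8/17 - 136))*(-1011) = (-941 + 1/(-2320/17))*(-1011) = (-941 - 17/2320)*(-1011) = -2183137/2320*(-1011) = 2207151507/2320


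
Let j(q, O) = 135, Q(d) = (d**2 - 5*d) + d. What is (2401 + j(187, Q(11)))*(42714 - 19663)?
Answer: 58457336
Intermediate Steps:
Q(d) = d**2 - 4*d
(2401 + j(187, Q(11)))*(42714 - 19663) = (2401 + 135)*(42714 - 19663) = 2536*23051 = 58457336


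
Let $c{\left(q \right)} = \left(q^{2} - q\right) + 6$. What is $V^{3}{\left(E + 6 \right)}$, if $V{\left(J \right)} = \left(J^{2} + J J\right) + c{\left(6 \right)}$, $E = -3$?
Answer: $157464$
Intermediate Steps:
$c{\left(q \right)} = 6 + q^{2} - q$
$V{\left(J \right)} = 36 + 2 J^{2}$ ($V{\left(J \right)} = \left(J^{2} + J J\right) + \left(6 + 6^{2} - 6\right) = \left(J^{2} + J^{2}\right) + \left(6 + 36 - 6\right) = 2 J^{2} + 36 = 36 + 2 J^{2}$)
$V^{3}{\left(E + 6 \right)} = \left(36 + 2 \left(-3 + 6\right)^{2}\right)^{3} = \left(36 + 2 \cdot 3^{2}\right)^{3} = \left(36 + 2 \cdot 9\right)^{3} = \left(36 + 18\right)^{3} = 54^{3} = 157464$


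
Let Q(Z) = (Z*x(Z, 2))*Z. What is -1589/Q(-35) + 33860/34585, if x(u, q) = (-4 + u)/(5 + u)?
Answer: -59058/3147235 ≈ -0.018765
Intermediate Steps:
x(u, q) = (-4 + u)/(5 + u)
Q(Z) = Z²*(-4 + Z)/(5 + Z) (Q(Z) = (Z*((-4 + Z)/(5 + Z)))*Z = (Z*(-4 + Z)/(5 + Z))*Z = Z²*(-4 + Z)/(5 + Z))
-1589/Q(-35) + 33860/34585 = -1589*(5 - 35)/(1225*(-4 - 35)) + 33860/34585 = -1589/(1225*(-39)/(-30)) + 33860*(1/34585) = -1589/(1225*(-1/30)*(-39)) + 6772/6917 = -1589/3185/2 + 6772/6917 = -1589*2/3185 + 6772/6917 = -454/455 + 6772/6917 = -59058/3147235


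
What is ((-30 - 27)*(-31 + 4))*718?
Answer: 1105002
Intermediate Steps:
((-30 - 27)*(-31 + 4))*718 = -57*(-27)*718 = 1539*718 = 1105002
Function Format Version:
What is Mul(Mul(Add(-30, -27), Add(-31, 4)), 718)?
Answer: 1105002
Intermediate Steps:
Mul(Mul(Add(-30, -27), Add(-31, 4)), 718) = Mul(Mul(-57, -27), 718) = Mul(1539, 718) = 1105002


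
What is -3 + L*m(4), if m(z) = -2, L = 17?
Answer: -37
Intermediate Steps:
-3 + L*m(4) = -3 + 17*(-2) = -3 - 34 = -37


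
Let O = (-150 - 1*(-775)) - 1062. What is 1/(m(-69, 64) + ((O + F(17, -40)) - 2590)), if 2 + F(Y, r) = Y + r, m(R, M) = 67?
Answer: -1/2985 ≈ -0.00033501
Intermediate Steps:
F(Y, r) = -2 + Y + r (F(Y, r) = -2 + (Y + r) = -2 + Y + r)
O = -437 (O = (-150 + 775) - 1062 = 625 - 1062 = -437)
1/(m(-69, 64) + ((O + F(17, -40)) - 2590)) = 1/(67 + ((-437 + (-2 + 17 - 40)) - 2590)) = 1/(67 + ((-437 - 25) - 2590)) = 1/(67 + (-462 - 2590)) = 1/(67 - 3052) = 1/(-2985) = -1/2985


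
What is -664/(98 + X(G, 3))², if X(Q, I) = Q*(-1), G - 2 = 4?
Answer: -83/1058 ≈ -0.078450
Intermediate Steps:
G = 6 (G = 2 + 4 = 6)
X(Q, I) = -Q
-664/(98 + X(G, 3))² = -664/(98 - 1*6)² = -664/(98 - 6)² = -664/(92²) = -664/8464 = -664*1/8464 = -83/1058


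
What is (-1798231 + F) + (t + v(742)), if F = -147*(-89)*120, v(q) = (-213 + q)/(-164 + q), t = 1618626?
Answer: 803625719/578 ≈ 1.3904e+6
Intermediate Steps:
v(q) = (-213 + q)/(-164 + q)
F = 1569960 (F = 13083*120 = 1569960)
(-1798231 + F) + (t + v(742)) = (-1798231 + 1569960) + (1618626 + (-213 + 742)/(-164 + 742)) = -228271 + (1618626 + 529/578) = -228271 + 935566357/578 = 803625719/578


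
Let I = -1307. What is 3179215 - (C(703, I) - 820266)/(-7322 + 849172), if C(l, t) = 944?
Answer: 1338211483536/420925 ≈ 3.1792e+6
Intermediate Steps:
3179215 - (C(703, I) - 820266)/(-7322 + 849172) = 3179215 - (944 - 820266)/(-7322 + 849172) = 3179215 - (-819322)/841850 = 3179215 - 1*(-409661/420925) = 3179215 + 409661/420925 = 1338211483536/420925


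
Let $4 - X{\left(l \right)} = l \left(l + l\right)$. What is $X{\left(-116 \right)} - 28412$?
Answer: $-55320$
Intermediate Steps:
$X{\left(l \right)} = 4 - 2 l^{2}$ ($X{\left(l \right)} = 4 - l \left(l + l\right) = 4 - l 2 l = 4 - 2 l^{2}$)
$X{\left(-116 \right)} - 28412 = \left(4 - 2 \left(-116\right)^{2}\right) - 28412 = \left(4 - 26912\right) - 28412 = -26908 - 28412 = -55320$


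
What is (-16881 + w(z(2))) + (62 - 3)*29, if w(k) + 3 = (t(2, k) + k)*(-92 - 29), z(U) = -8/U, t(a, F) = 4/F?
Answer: -14568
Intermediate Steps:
w(k) = -3 - 484/k - 121*k (w(k) = -3 + (4/k + k)*(-92 - 29) = -3 + (k + 4/k)*(-121) = -3 + (-484/k - 121*k) = -3 - 484/k - 121*k)
(-16881 + w(z(2))) + (62 - 3)*29 = (-16881 + (-3 - 484/((-8/2)) - (-968)/2)) + (62 - 3)*29 = (-16881 + (-3 - 484/((-8*½)) - (-968)/2)) + 59*29 = (-16881 + (-3 - 484/(-4) - 121*(-4))) + 1711 = (-16881 + (-3 - 484*(-¼) + 484)) + 1711 = (-16881 + (-3 + 121 + 484)) + 1711 = (-16881 + 602) + 1711 = -16279 + 1711 = -14568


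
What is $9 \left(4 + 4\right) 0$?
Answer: $0$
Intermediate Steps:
$9 \left(4 + 4\right) 0 = 9 \cdot 8 \cdot 0 = 9 \cdot 0 = 0$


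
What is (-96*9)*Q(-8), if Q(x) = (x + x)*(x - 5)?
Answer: -179712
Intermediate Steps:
Q(x) = 2*x*(-5 + x) (Q(x) = (2*x)*(-5 + x) = 2*x*(-5 + x))
(-96*9)*Q(-8) = (-96*9)*(2*(-8)*(-5 - 8)) = -1728*(-8)*(-13) = -864*208 = -179712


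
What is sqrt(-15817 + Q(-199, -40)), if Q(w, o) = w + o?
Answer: 6*I*sqrt(446) ≈ 126.71*I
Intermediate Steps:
Q(w, o) = o + w
sqrt(-15817 + Q(-199, -40)) = sqrt(-15817 + (-40 - 199)) = sqrt(-15817 - 239) = sqrt(-16056) = 6*I*sqrt(446)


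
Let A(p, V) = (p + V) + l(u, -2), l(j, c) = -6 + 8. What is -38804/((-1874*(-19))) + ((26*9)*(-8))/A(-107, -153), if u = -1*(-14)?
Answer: 4720250/765529 ≈ 6.1660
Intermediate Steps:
u = 14
l(j, c) = 2
A(p, V) = 2 + V + p (A(p, V) = (p + V) + 2 = (V + p) + 2 = 2 + V + p)
-38804/((-1874*(-19))) + ((26*9)*(-8))/A(-107, -153) = -38804/((-1874*(-19))) + ((26*9)*(-8))/(2 - 153 - 107) = -38804/35606 + (234*(-8))/(-258) = -38804*1/35606 - 1872*(-1/258) = -19402/17803 + 312/43 = 4720250/765529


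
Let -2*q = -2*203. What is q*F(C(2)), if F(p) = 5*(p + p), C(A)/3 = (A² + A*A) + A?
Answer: 60900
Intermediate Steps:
C(A) = 3*A + 6*A² (C(A) = 3*((A² + A*A) + A) = 3*((A² + A²) + A) = 3*(2*A² + A) = 3*(A + 2*A²) = 3*A + 6*A²)
F(p) = 10*p (F(p) = 5*(2*p) = 10*p)
q = 203 (q = -(-1)*203 = -½*(-406) = 203)
q*F(C(2)) = 203*(10*(3*2*(1 + 2*2))) = 203*(10*(3*2*(1 + 4))) = 203*(10*(3*2*5)) = 203*(10*30) = 203*300 = 60900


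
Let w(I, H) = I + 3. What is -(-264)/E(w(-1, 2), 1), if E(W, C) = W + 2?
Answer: 66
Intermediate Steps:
w(I, H) = 3 + I
E(W, C) = 2 + W
-(-264)/E(w(-1, 2), 1) = -(-264)/(2 + (3 - 1)) = -(-264)/(2 + 2) = -(-264)/4 = -66*(-1) = 66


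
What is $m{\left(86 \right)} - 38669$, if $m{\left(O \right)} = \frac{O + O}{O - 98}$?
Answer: $- \frac{116050}{3} \approx -38683.0$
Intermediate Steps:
$m{\left(O \right)} = \frac{2 O}{-98 + O}$
$m{\left(86 \right)} - 38669 = 2 \cdot 86 \frac{1}{-98 + 86} - 38669 = 2 \cdot 86 \frac{1}{-12} - 38669 = 2 \cdot 86 \left(- \frac{1}{12}\right) - 38669 = - \frac{43}{3} - 38669 = - \frac{116050}{3}$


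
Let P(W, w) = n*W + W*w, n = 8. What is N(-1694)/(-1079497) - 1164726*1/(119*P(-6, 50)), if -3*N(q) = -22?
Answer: 628658959567/22352064882 ≈ 28.125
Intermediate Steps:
P(W, w) = 8*W + W*w
N(q) = 22/3 (N(q) = -⅓*(-22) = 22/3)
N(-1694)/(-1079497) - 1164726*1/(119*P(-6, 50)) = (22/3)/(-1079497) - 1164726*(-1/(714*(8 + 50))) = (22/3)*(-1/1079497) - 1164726/(119*(-6*58)) = -22/3238491 - 1164726/(119*(-348)) = -22/3238491 - 1164726/(-41412) = -22/3238491 - 1164726*(-1/41412) = -22/3238491 + 194121/6902 = 628658959567/22352064882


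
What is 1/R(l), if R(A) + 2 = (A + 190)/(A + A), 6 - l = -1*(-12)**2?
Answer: -15/13 ≈ -1.1538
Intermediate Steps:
l = 150 (l = 6 - (-1)*(-12)**2 = 6 - (-1)*144 = 6 - 1*(-144) = 6 + 144 = 150)
R(A) = -2 + (190 + A)/(2*A) (R(A) = -2 + (A + 190)/(A + A) = -2 + (190 + A)/((2*A)) = -2 + (190 + A)*(1/(2*A)) = -2 + (190 + A)/(2*A))
1/R(l) = 1/(-3/2 + 95/150) = 1/(-3/2 + 95*(1/150)) = 1/(-3/2 + 19/30) = 1/(-13/15) = -15/13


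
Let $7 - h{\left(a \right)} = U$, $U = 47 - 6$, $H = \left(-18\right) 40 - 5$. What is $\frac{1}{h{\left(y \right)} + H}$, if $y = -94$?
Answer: $- \frac{1}{759} \approx -0.0013175$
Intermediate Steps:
$H = -725$ ($H = -720 - 5 = -725$)
$U = 41$ ($U = 47 - 6 = 41$)
$h{\left(a \right)} = -34$ ($h{\left(a \right)} = 7 - 41 = -34$)
$\frac{1}{h{\left(y \right)} + H} = \frac{1}{-34 - 725} = \frac{1}{-759} = - \frac{1}{759}$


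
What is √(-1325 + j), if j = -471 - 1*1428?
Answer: 2*I*√806 ≈ 56.78*I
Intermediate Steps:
j = -1899 (j = -471 - 1428 = -1899)
√(-1325 + j) = √(-1325 - 1899) = √(-3224) = 2*I*√806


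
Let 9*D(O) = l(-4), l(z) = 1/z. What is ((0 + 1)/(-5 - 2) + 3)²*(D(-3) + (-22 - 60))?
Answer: -295300/441 ≈ -669.61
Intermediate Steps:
D(O) = -1/36 (D(O) = (⅑)/(-4) = (⅑)*(-¼) = -1/36)
((0 + 1)/(-5 - 2) + 3)²*(D(-3) + (-22 - 60)) = ((0 + 1)/(-5 - 2) + 3)²*(-1/36 + (-22 - 60)) = (1/(-7) + 3)²*(-1/36 - 82) = (1*(-⅐) + 3)²*(-2953/36) = (-⅐ + 3)²*(-2953/36) = (20/7)²*(-2953/36) = (400/49)*(-2953/36) = -295300/441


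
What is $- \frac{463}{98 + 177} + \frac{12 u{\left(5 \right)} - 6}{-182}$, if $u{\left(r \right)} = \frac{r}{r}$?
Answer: $- \frac{42958}{25025} \approx -1.7166$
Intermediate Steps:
$u{\left(r \right)} = 1$
$- \frac{463}{98 + 177} + \frac{12 u{\left(5 \right)} - 6}{-182} = - \frac{463}{98 + 177} + \frac{12 \cdot 1 - 6}{-182} = - \frac{463}{275} + \left(12 - 6\right) \left(- \frac{1}{182}\right) = \left(-463\right) \frac{1}{275} + 6 \left(- \frac{1}{182}\right) = - \frac{463}{275} - \frac{3}{91} = - \frac{42958}{25025}$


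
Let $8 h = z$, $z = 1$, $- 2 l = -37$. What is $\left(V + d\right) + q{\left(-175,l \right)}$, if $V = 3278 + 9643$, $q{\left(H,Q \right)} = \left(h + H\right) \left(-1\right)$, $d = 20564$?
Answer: $\frac{269279}{8} \approx 33660.0$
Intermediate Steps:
$l = \frac{37}{2}$ ($l = \left(- \frac{1}{2}\right) \left(-37\right) = \frac{37}{2} \approx 18.5$)
$h = \frac{1}{8}$ ($h = \frac{1}{8} \cdot 1 = \frac{1}{8} \approx 0.125$)
$q{\left(H,Q \right)} = - \frac{1}{8} - H$ ($q{\left(H,Q \right)} = \left(\frac{1}{8} + H\right) \left(-1\right) = - \frac{1}{8} - H$)
$V = 12921$
$\left(V + d\right) + q{\left(-175,l \right)} = \left(12921 + 20564\right) - - \frac{1399}{8} = 33485 + \left(- \frac{1}{8} + 175\right) = 33485 + \frac{1399}{8} = \frac{269279}{8}$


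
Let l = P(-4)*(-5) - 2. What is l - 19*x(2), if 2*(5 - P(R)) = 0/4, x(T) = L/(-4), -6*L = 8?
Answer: -100/3 ≈ -33.333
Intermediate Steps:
L = -4/3 (L = -1/6*8 = -4/3 ≈ -1.3333)
x(T) = 1/3 (x(T) = -4/3/(-4) = -4/3*(-1/4) = 1/3)
P(R) = 5 (P(R) = 5 - 0/4 = 5 - 1/2*0 = 5 + 0 = 5)
l = -27 (l = 5*(-5) - 2 = -25 - 2 = -27)
l - 19*x(2) = -27 - 19*1/3 = -27 - 19/3 = -100/3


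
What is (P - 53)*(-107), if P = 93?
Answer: -4280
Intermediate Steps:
(P - 53)*(-107) = (93 - 53)*(-107) = 40*(-107) = -4280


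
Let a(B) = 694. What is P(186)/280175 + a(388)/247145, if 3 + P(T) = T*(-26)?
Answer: -200298641/13848770075 ≈ -0.014463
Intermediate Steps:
P(T) = -3 - 26*T (P(T) = -3 + T*(-26) = -3 - 26*T)
P(186)/280175 + a(388)/247145 = (-3 - 26*186)/280175 + 694/247145 = (-3 - 4836)*(1/280175) + 694*(1/247145) = -4839*1/280175 + 694/247145 = -4839/280175 + 694/247145 = -200298641/13848770075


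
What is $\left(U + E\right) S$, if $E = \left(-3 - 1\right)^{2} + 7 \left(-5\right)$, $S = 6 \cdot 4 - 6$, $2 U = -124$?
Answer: $-1458$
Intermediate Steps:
$U = -62$ ($U = \frac{1}{2} \left(-124\right) = -62$)
$S = 18$ ($S = 24 - 6 = 18$)
$E = -19$ ($E = \left(-4\right)^{2} - 35 = 16 - 35 = -19$)
$\left(U + E\right) S = \left(-62 - 19\right) 18 = \left(-81\right) 18 = -1458$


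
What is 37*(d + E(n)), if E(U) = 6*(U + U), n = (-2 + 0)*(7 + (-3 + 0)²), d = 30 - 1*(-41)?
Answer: -11581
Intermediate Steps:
d = 71 (d = 30 + 41 = 71)
n = -32 (n = -2*(7 + (-3)²) = -2*(7 + 9) = -2*16 = -32)
E(U) = 12*U (E(U) = 6*(2*U) = 12*U)
37*(d + E(n)) = 37*(71 + 12*(-32)) = 37*(71 - 384) = 37*(-313) = -11581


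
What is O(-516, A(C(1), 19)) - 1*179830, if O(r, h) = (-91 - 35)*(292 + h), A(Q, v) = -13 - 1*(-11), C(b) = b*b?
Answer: -216370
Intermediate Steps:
C(b) = b**2
A(Q, v) = -2 (A(Q, v) = -13 + 11 = -2)
O(r, h) = -36792 - 126*h (O(r, h) = -126*(292 + h) = -36792 - 126*h)
O(-516, A(C(1), 19)) - 1*179830 = (-36792 - 126*(-2)) - 1*179830 = (-36792 + 252) - 179830 = -36540 - 179830 = -216370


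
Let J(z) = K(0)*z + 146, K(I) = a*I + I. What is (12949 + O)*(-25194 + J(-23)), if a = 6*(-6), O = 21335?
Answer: -858745632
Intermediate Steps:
a = -36
K(I) = -35*I (K(I) = -36*I + I = -35*I)
J(z) = 146 (J(z) = (-35*0)*z + 146 = 0*z + 146 = 0 + 146 = 146)
(12949 + O)*(-25194 + J(-23)) = (12949 + 21335)*(-25194 + 146) = 34284*(-25048) = -858745632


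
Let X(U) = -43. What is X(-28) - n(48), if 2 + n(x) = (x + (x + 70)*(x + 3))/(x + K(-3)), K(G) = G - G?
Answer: -1339/8 ≈ -167.38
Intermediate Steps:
K(G) = 0
n(x) = -2 + (x + (3 + x)*(70 + x))/x (n(x) = -2 + (x + (x + 70)*(x + 3))/(x + 0) = -2 + (x + (70 + x)*(3 + x))/x = -2 + (x + (3 + x)*(70 + x))/x)
X(-28) - n(48) = -43 - (72 + 48 + 210/48) = -43 - (72 + 48 + 210*(1/48)) = -43 - (72 + 48 + 35/8) = -43 - 1*995/8 = -43 - 995/8 = -1339/8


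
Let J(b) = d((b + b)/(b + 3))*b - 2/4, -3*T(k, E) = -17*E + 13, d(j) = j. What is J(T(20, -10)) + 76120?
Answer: 4407489/58 ≈ 75991.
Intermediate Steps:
T(k, E) = -13/3 + 17*E/3 (T(k, E) = -(-17*E + 13)/3 = -(13 - 17*E)/3 = -13/3 + 17*E/3)
J(b) = -½ + 2*b²/(3 + b) (J(b) = ((b + b)/(b + 3))*b - 2/4 = ((2*b)/(3 + b))*b - 2*¼ = (2*b/(3 + b))*b - ½ = 2*b²/(3 + b) - ½ = -½ + 2*b²/(3 + b))
J(T(20, -10)) + 76120 = (-3 - (-13/3 + (17/3)*(-10)) + 4*(-13/3 + (17/3)*(-10))²)/(2*(3 + (-13/3 + (17/3)*(-10)))) + 76120 = (-3 - (-13/3 - 170/3) + 4*(-13/3 - 170/3)²)/(2*(3 + (-13/3 - 170/3))) + 76120 = (-3 - 1*(-61) + 4*(-61)²)/(2*(3 - 61)) + 76120 = (½)*(-3 + 61 + 4*3721)/(-58) + 76120 = (½)*(-1/58)*(-3 + 61 + 14884) + 76120 = (½)*(-1/58)*14942 + 76120 = -7471/58 + 76120 = 4407489/58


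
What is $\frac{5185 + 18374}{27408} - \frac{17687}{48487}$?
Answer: $\frac{219179979}{442977232} \approx 0.49479$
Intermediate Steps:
$\frac{5185 + 18374}{27408} - \frac{17687}{48487} = 23559 \cdot \frac{1}{27408} - \frac{17687}{48487} = \frac{7853}{9136} - \frac{17687}{48487} = \frac{219179979}{442977232}$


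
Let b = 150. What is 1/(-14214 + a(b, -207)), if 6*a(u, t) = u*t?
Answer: -1/19389 ≈ -5.1576e-5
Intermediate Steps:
a(u, t) = t*u/6 (a(u, t) = (u*t)/6 = (t*u)/6 = t*u/6)
1/(-14214 + a(b, -207)) = 1/(-14214 + (⅙)*(-207)*150) = 1/(-14214 - 5175) = 1/(-19389) = -1/19389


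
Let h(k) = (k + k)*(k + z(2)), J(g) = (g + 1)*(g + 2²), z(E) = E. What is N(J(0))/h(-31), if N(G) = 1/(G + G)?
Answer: 1/14384 ≈ 6.9522e-5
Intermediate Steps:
J(g) = (1 + g)*(4 + g) (J(g) = (1 + g)*(g + 4) = (1 + g)*(4 + g))
N(G) = 1/(2*G)
h(k) = 2*k*(2 + k) (h(k) = (k + k)*(k + 2) = (2*k)*(2 + k) = 2*k*(2 + k))
N(J(0))/h(-31) = (1/(2*(4 + 0² + 5*0)))/((2*(-31)*(2 - 31))) = (1/(2*(4 + 0 + 0)))/((2*(-31)*(-29))) = ((½)/4)/1798 = ((½)*(¼))*(1/1798) = (⅛)*(1/1798) = 1/14384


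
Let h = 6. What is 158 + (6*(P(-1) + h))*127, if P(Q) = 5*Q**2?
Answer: 8540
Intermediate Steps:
158 + (6*(P(-1) + h))*127 = 158 + (6*(5*(-1)**2 + 6))*127 = 158 + (6*(5*1 + 6))*127 = 158 + (6*(5 + 6))*127 = 158 + (6*11)*127 = 158 + 66*127 = 158 + 8382 = 8540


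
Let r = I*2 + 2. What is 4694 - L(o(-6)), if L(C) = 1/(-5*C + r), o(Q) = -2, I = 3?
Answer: 84491/18 ≈ 4693.9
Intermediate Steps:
r = 8 (r = 3*2 + 2 = 6 + 2 = 8)
L(C) = 1/(8 - 5*C) (L(C) = 1/(-5*C + 8) = 1/(8 - 5*C))
4694 - L(o(-6)) = 4694 - (-1)/(-8 + 5*(-2)) = 4694 - (-1)/(-8 - 10) = 4694 - (-1)/(-18) = 4694 - (-1)*(-1)/18 = 4694 - 1*1/18 = 4694 - 1/18 = 84491/18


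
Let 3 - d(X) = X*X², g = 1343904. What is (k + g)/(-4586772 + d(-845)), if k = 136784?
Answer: 370172/149691089 ≈ 0.0024729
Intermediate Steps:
d(X) = 3 - X³ (d(X) = 3 - X*X² = 3 - X³)
(k + g)/(-4586772 + d(-845)) = (136784 + 1343904)/(-4586772 + (3 - 1*(-845)³)) = 1480688/(-4586772 + (3 - 1*(-603351125))) = 1480688/(-4586772 + (3 + 603351125)) = 1480688/(-4586772 + 603351128) = 1480688/598764356 = 1480688*(1/598764356) = 370172/149691089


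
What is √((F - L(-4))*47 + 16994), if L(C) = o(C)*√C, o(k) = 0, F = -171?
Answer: 13*√53 ≈ 94.641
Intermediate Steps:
L(C) = 0 (L(C) = 0*√C = 0)
√((F - L(-4))*47 + 16994) = √((-171 - 1*0)*47 + 16994) = √((-171 + 0)*47 + 16994) = √(-171*47 + 16994) = √(-8037 + 16994) = √8957 = 13*√53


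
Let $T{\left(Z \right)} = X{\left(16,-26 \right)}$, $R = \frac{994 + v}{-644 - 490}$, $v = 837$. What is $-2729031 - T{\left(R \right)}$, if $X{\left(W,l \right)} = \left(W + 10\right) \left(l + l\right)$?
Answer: $-2727679$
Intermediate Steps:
$X{\left(W,l \right)} = 2 l \left(10 + W\right)$ ($X{\left(W,l \right)} = \left(10 + W\right) 2 l = 2 l \left(10 + W\right)$)
$R = - \frac{1831}{1134}$ ($R = \frac{994 + 837}{-644 - 490} = \frac{1831}{-1134} = 1831 \left(- \frac{1}{1134}\right) = - \frac{1831}{1134} \approx -1.6146$)
$T{\left(Z \right)} = -1352$ ($T{\left(Z \right)} = 2 \left(-26\right) \left(10 + 16\right) = 2 \left(-26\right) 26 = -1352$)
$-2729031 - T{\left(R \right)} = -2729031 - -1352 = -2729031 + 1352 = -2727679$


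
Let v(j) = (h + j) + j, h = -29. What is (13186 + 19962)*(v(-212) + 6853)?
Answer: 212147200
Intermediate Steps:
v(j) = -29 + 2*j (v(j) = (-29 + j) + j = -29 + 2*j)
(13186 + 19962)*(v(-212) + 6853) = (13186 + 19962)*((-29 + 2*(-212)) + 6853) = 33148*((-29 - 424) + 6853) = 33148*(-453 + 6853) = 33148*6400 = 212147200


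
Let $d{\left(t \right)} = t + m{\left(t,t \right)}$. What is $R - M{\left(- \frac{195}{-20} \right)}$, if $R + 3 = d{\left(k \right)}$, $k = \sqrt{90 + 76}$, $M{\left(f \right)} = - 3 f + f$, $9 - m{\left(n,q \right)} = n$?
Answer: $\frac{51}{2} \approx 25.5$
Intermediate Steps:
$m{\left(n,q \right)} = 9 - n$
$M{\left(f \right)} = - 2 f$
$k = \sqrt{166} \approx 12.884$
$d{\left(t \right)} = 9$ ($d{\left(t \right)} = t - \left(-9 + t\right) = 9$)
$R = 6$ ($R = -3 + 9 = 6$)
$R - M{\left(- \frac{195}{-20} \right)} = 6 - - 2 \left(- \frac{195}{-20}\right) = 6 - - 2 \left(\left(-195\right) \left(- \frac{1}{20}\right)\right) = 6 - \left(-2\right) \frac{39}{4} = 6 - - \frac{39}{2} = 6 + \frac{39}{2} = \frac{51}{2}$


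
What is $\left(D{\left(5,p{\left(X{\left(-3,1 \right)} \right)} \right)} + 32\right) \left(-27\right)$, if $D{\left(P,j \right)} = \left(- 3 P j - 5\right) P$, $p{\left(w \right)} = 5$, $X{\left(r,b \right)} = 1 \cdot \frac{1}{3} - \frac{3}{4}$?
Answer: $9936$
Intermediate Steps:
$X{\left(r,b \right)} = - \frac{5}{12}$ ($X{\left(r,b \right)} = 1 \cdot \frac{1}{3} - \frac{3}{4} = \frac{1}{3} - \frac{3}{4} = - \frac{5}{12}$)
$D{\left(P,j \right)} = P \left(-5 - 3 P j\right)$ ($D{\left(P,j \right)} = \left(- 3 P j - 5\right) P = \left(-5 - 3 P j\right) P = P \left(-5 - 3 P j\right)$)
$\left(D{\left(5,p{\left(X{\left(-3,1 \right)} \right)} \right)} + 32\right) \left(-27\right) = \left(\left(-1\right) 5 \left(5 + 3 \cdot 5 \cdot 5\right) + 32\right) \left(-27\right) = \left(\left(-1\right) 5 \left(5 + 75\right) + 32\right) \left(-27\right) = \left(\left(-1\right) 5 \cdot 80 + 32\right) \left(-27\right) = \left(-400 + 32\right) \left(-27\right) = \left(-368\right) \left(-27\right) = 9936$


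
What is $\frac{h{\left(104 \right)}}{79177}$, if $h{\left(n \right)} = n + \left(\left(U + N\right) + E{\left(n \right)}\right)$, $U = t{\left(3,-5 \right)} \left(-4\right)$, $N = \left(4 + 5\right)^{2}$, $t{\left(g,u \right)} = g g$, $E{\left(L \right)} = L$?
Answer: $\frac{253}{79177} \approx 0.0031954$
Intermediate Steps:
$t{\left(g,u \right)} = g^{2}$
$N = 81$ ($N = 9^{2} = 81$)
$U = -36$ ($U = 3^{2} \left(-4\right) = 9 \left(-4\right) = -36$)
$h{\left(n \right)} = 45 + 2 n$ ($h{\left(n \right)} = n + \left(\left(-36 + 81\right) + n\right) = n + \left(45 + n\right) = 45 + 2 n$)
$\frac{h{\left(104 \right)}}{79177} = \frac{45 + 2 \cdot 104}{79177} = \left(45 + 208\right) \frac{1}{79177} = 253 \cdot \frac{1}{79177} = \frac{253}{79177}$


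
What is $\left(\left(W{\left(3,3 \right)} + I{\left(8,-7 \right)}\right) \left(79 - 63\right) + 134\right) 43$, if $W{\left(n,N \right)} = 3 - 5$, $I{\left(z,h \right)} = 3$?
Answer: $6450$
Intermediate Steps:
$W{\left(n,N \right)} = -2$
$\left(\left(W{\left(3,3 \right)} + I{\left(8,-7 \right)}\right) \left(79 - 63\right) + 134\right) 43 = \left(\left(-2 + 3\right) \left(79 - 63\right) + 134\right) 43 = \left(1 \cdot 16 + 134\right) 43 = \left(16 + 134\right) 43 = 150 \cdot 43 = 6450$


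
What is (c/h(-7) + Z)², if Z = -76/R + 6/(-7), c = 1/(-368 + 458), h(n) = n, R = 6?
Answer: 72607441/396900 ≈ 182.94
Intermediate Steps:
c = 1/90 ≈ 0.011111
Z = -284/21 (Z = -76/6 + 6/(-7) = -76*⅙ + 6*(-⅐) = -38/3 - 6/7 = -284/21 ≈ -13.524)
(c/h(-7) + Z)² = ((1/90)/(-7) - 284/21)² = ((1/90)*(-⅐) - 284/21)² = (-1/630 - 284/21)² = (-8521/630)² = 72607441/396900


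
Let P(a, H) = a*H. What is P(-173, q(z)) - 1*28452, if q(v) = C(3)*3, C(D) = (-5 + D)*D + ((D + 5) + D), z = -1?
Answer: -31047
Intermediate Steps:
C(D) = 5 + 2*D + D*(-5 + D) (C(D) = D*(-5 + D) + ((5 + D) + D) = D*(-5 + D) + (5 + 2*D) = 5 + 2*D + D*(-5 + D))
q(v) = 15 (q(v) = (5 + 3**2 - 3*3)*3 = (5 + 9 - 9)*3 = 5*3 = 15)
P(a, H) = H*a
P(-173, q(z)) - 1*28452 = 15*(-173) - 1*28452 = -2595 - 28452 = -31047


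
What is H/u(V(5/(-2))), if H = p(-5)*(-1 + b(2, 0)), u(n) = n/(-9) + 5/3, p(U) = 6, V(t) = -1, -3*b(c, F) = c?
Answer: -45/8 ≈ -5.6250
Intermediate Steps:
b(c, F) = -c/3
u(n) = 5/3 - n/9 (u(n) = n*(-1/9) + 5*(1/3) = -n/9 + 5/3 = 5/3 - n/9)
H = -10 (H = 6*(-1 - 1/3*2) = 6*(-1 - 2/3) = 6*(-5/3) = -10)
H/u(V(5/(-2))) = -10/(5/3 - 1/9*(-1)) = -10/(5/3 + 1/9) = -10/16/9 = -10*9/16 = -45/8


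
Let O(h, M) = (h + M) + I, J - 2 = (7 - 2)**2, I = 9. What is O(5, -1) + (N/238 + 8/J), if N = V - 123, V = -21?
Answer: 40777/3213 ≈ 12.691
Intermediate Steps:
N = -144 (N = -21 - 123 = -144)
J = 27 (J = 2 + (7 - 2)**2 = 2 + 5**2 = 2 + 25 = 27)
O(h, M) = 9 + M + h (O(h, M) = (h + M) + 9 = (M + h) + 9 = 9 + M + h)
O(5, -1) + (N/238 + 8/J) = (9 - 1 + 5) + (-144/238 + 8/27) = 13 + (-144*1/238 + 8*(1/27)) = 13 + (-72/119 + 8/27) = 13 - 992/3213 = 40777/3213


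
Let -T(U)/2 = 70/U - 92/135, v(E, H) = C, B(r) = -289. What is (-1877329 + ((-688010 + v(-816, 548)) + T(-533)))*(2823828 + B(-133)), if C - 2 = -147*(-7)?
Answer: -520984353173789552/71955 ≈ -7.2404e+12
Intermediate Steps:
C = 1031 (C = 2 - 147*(-7) = 2 + 1029 = 1031)
v(E, H) = 1031
T(U) = 184/135 - 140/U (T(U) = -2*(70/U - 92/135) = -2*(-92/135 + 70/U) = 184/135 - 140/U)
(-1877329 + ((-688010 + v(-816, 548)) + T(-533)))*(2823828 + B(-133)) = (-1877329 + ((-688010 + 1031) + (184/135 - 140/(-533))))*(2823828 - 289) = (-1877329 + (-686979 + (184/135 - 140*(-1/533))))*2823539 = (-1877329 + (-686979 + (184/135 + 140/533)))*2823539 = (-1877329 + (-686979 + 116972/71955))*2823539 = (-1877329 - 49431456973/71955)*2823539 = -184514665168/71955*2823539 = -520984353173789552/71955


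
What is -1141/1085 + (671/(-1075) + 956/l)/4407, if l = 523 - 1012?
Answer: -75564811424/71816141475 ≈ -1.0522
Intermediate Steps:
l = -489
-1141/1085 + (671/(-1075) + 956/l)/4407 = -1141/1085 + (671/(-1075) + 956/(-489))/4407 = -1141*1/1085 + (671*(-1/1075) + 956*(-1/489))*(1/4407) = -163/155 + (-671/1075 - 956/489)*(1/4407) = -163/155 - 1355819/525675*1/4407 = -163/155 - 1355819/2316649725 = -75564811424/71816141475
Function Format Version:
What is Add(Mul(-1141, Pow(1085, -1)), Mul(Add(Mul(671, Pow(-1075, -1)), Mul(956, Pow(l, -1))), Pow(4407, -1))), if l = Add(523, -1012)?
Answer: Rational(-75564811424, 71816141475) ≈ -1.0522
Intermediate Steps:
l = -489
Add(Mul(-1141, Pow(1085, -1)), Mul(Add(Mul(671, Pow(-1075, -1)), Mul(956, Pow(l, -1))), Pow(4407, -1))) = Add(Mul(-1141, Pow(1085, -1)), Mul(Add(Mul(671, Pow(-1075, -1)), Mul(956, Pow(-489, -1))), Pow(4407, -1))) = Add(Mul(-1141, Rational(1, 1085)), Mul(Add(Mul(671, Rational(-1, 1075)), Mul(956, Rational(-1, 489))), Rational(1, 4407))) = Add(Rational(-163, 155), Mul(Add(Rational(-671, 1075), Rational(-956, 489)), Rational(1, 4407))) = Add(Rational(-163, 155), Mul(Rational(-1355819, 525675), Rational(1, 4407))) = Add(Rational(-163, 155), Rational(-1355819, 2316649725)) = Rational(-75564811424, 71816141475)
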